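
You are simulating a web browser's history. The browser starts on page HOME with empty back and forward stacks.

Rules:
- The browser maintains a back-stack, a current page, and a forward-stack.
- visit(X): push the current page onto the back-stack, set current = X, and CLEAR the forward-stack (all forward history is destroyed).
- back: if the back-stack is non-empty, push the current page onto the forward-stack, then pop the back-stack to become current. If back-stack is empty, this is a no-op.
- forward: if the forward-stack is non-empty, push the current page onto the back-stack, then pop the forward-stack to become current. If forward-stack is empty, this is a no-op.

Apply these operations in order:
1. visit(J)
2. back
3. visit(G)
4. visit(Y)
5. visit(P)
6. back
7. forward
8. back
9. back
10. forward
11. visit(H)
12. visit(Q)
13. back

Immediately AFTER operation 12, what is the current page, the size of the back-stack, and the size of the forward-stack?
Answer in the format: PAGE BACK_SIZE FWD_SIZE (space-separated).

After 1 (visit(J)): cur=J back=1 fwd=0
After 2 (back): cur=HOME back=0 fwd=1
After 3 (visit(G)): cur=G back=1 fwd=0
After 4 (visit(Y)): cur=Y back=2 fwd=0
After 5 (visit(P)): cur=P back=3 fwd=0
After 6 (back): cur=Y back=2 fwd=1
After 7 (forward): cur=P back=3 fwd=0
After 8 (back): cur=Y back=2 fwd=1
After 9 (back): cur=G back=1 fwd=2
After 10 (forward): cur=Y back=2 fwd=1
After 11 (visit(H)): cur=H back=3 fwd=0
After 12 (visit(Q)): cur=Q back=4 fwd=0

Q 4 0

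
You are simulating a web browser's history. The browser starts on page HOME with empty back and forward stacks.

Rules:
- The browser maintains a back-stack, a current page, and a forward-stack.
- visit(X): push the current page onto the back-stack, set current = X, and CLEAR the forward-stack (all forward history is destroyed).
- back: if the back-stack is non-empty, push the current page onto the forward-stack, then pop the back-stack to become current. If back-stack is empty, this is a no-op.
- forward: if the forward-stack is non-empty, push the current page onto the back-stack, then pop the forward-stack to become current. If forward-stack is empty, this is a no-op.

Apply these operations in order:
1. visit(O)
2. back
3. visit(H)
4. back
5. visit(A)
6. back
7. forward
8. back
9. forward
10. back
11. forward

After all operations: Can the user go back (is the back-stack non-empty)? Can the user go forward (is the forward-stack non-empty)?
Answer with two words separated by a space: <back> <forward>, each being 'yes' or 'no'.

After 1 (visit(O)): cur=O back=1 fwd=0
After 2 (back): cur=HOME back=0 fwd=1
After 3 (visit(H)): cur=H back=1 fwd=0
After 4 (back): cur=HOME back=0 fwd=1
After 5 (visit(A)): cur=A back=1 fwd=0
After 6 (back): cur=HOME back=0 fwd=1
After 7 (forward): cur=A back=1 fwd=0
After 8 (back): cur=HOME back=0 fwd=1
After 9 (forward): cur=A back=1 fwd=0
After 10 (back): cur=HOME back=0 fwd=1
After 11 (forward): cur=A back=1 fwd=0

Answer: yes no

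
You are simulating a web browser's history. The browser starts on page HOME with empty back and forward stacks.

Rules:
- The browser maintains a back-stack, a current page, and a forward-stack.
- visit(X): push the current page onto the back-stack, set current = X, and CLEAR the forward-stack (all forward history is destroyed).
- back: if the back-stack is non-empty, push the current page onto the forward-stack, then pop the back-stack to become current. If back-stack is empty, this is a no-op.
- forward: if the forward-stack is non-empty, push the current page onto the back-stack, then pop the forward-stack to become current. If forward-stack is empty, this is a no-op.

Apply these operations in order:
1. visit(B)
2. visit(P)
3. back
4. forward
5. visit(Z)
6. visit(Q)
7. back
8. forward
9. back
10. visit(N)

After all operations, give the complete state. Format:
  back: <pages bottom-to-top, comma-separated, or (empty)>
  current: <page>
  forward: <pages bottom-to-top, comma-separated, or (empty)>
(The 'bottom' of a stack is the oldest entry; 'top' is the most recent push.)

Answer: back: HOME,B,P,Z
current: N
forward: (empty)

Derivation:
After 1 (visit(B)): cur=B back=1 fwd=0
After 2 (visit(P)): cur=P back=2 fwd=0
After 3 (back): cur=B back=1 fwd=1
After 4 (forward): cur=P back=2 fwd=0
After 5 (visit(Z)): cur=Z back=3 fwd=0
After 6 (visit(Q)): cur=Q back=4 fwd=0
After 7 (back): cur=Z back=3 fwd=1
After 8 (forward): cur=Q back=4 fwd=0
After 9 (back): cur=Z back=3 fwd=1
After 10 (visit(N)): cur=N back=4 fwd=0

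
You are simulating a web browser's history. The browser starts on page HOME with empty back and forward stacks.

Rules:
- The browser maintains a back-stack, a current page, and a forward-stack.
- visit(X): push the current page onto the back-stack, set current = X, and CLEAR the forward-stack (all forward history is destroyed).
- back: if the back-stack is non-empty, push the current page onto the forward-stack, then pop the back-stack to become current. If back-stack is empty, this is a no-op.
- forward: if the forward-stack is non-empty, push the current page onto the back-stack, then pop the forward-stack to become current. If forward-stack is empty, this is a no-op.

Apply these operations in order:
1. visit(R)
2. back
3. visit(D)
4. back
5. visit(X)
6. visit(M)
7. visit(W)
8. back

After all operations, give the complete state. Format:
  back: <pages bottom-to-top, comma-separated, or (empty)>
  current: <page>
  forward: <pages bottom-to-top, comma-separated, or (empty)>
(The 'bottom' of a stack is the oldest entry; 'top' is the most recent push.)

After 1 (visit(R)): cur=R back=1 fwd=0
After 2 (back): cur=HOME back=0 fwd=1
After 3 (visit(D)): cur=D back=1 fwd=0
After 4 (back): cur=HOME back=0 fwd=1
After 5 (visit(X)): cur=X back=1 fwd=0
After 6 (visit(M)): cur=M back=2 fwd=0
After 7 (visit(W)): cur=W back=3 fwd=0
After 8 (back): cur=M back=2 fwd=1

Answer: back: HOME,X
current: M
forward: W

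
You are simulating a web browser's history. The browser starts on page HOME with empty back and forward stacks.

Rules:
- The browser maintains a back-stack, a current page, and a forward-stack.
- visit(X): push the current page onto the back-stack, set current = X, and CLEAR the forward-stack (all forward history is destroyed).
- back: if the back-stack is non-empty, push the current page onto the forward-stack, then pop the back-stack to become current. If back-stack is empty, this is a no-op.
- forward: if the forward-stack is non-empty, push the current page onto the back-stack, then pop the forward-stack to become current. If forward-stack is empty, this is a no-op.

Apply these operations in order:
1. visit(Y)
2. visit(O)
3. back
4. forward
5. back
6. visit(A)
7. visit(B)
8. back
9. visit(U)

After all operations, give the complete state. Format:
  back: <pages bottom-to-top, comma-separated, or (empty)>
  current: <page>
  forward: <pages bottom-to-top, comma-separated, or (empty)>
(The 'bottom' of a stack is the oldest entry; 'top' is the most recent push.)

Answer: back: HOME,Y,A
current: U
forward: (empty)

Derivation:
After 1 (visit(Y)): cur=Y back=1 fwd=0
After 2 (visit(O)): cur=O back=2 fwd=0
After 3 (back): cur=Y back=1 fwd=1
After 4 (forward): cur=O back=2 fwd=0
After 5 (back): cur=Y back=1 fwd=1
After 6 (visit(A)): cur=A back=2 fwd=0
After 7 (visit(B)): cur=B back=3 fwd=0
After 8 (back): cur=A back=2 fwd=1
After 9 (visit(U)): cur=U back=3 fwd=0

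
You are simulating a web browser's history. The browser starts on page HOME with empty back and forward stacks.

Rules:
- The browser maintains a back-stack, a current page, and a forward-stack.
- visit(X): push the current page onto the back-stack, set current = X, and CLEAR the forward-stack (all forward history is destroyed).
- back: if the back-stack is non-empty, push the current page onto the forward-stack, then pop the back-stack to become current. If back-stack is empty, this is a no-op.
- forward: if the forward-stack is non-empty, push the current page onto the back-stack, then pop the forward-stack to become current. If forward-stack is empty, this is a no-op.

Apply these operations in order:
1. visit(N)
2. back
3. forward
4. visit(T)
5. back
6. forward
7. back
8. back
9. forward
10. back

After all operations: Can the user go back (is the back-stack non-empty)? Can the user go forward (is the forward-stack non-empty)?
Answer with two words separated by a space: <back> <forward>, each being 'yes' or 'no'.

Answer: no yes

Derivation:
After 1 (visit(N)): cur=N back=1 fwd=0
After 2 (back): cur=HOME back=0 fwd=1
After 3 (forward): cur=N back=1 fwd=0
After 4 (visit(T)): cur=T back=2 fwd=0
After 5 (back): cur=N back=1 fwd=1
After 6 (forward): cur=T back=2 fwd=0
After 7 (back): cur=N back=1 fwd=1
After 8 (back): cur=HOME back=0 fwd=2
After 9 (forward): cur=N back=1 fwd=1
After 10 (back): cur=HOME back=0 fwd=2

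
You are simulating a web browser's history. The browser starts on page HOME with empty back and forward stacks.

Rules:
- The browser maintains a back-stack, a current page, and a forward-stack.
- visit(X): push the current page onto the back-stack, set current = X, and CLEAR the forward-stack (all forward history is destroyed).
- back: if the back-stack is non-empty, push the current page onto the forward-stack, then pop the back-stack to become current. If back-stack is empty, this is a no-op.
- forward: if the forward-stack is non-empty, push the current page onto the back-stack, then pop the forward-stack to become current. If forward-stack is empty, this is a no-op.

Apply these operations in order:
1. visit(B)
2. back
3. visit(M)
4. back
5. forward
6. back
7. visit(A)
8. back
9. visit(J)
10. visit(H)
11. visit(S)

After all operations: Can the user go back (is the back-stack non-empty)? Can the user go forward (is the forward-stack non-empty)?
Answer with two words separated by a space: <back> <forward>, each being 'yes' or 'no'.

After 1 (visit(B)): cur=B back=1 fwd=0
After 2 (back): cur=HOME back=0 fwd=1
After 3 (visit(M)): cur=M back=1 fwd=0
After 4 (back): cur=HOME back=0 fwd=1
After 5 (forward): cur=M back=1 fwd=0
After 6 (back): cur=HOME back=0 fwd=1
After 7 (visit(A)): cur=A back=1 fwd=0
After 8 (back): cur=HOME back=0 fwd=1
After 9 (visit(J)): cur=J back=1 fwd=0
After 10 (visit(H)): cur=H back=2 fwd=0
After 11 (visit(S)): cur=S back=3 fwd=0

Answer: yes no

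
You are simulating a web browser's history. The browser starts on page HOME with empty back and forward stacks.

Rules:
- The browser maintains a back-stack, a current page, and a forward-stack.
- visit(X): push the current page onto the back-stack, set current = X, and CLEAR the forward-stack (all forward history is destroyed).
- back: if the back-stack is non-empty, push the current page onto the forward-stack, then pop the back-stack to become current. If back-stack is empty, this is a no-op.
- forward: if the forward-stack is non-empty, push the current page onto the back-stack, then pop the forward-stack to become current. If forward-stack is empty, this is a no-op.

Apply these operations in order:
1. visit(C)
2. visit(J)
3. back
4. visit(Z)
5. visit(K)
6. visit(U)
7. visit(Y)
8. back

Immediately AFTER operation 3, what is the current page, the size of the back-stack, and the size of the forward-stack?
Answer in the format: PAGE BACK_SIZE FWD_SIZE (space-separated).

After 1 (visit(C)): cur=C back=1 fwd=0
After 2 (visit(J)): cur=J back=2 fwd=0
After 3 (back): cur=C back=1 fwd=1

C 1 1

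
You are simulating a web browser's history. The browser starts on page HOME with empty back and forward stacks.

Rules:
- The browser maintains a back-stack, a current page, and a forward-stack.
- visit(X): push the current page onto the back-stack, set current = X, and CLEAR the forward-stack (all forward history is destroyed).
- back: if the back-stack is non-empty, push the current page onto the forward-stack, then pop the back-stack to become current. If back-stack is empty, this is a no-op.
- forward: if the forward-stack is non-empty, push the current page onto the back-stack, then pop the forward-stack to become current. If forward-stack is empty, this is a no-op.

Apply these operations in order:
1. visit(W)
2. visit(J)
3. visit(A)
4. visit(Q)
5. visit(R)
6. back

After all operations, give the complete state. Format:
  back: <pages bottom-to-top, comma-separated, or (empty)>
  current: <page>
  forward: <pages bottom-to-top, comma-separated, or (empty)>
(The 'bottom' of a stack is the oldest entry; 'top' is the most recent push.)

After 1 (visit(W)): cur=W back=1 fwd=0
After 2 (visit(J)): cur=J back=2 fwd=0
After 3 (visit(A)): cur=A back=3 fwd=0
After 4 (visit(Q)): cur=Q back=4 fwd=0
After 5 (visit(R)): cur=R back=5 fwd=0
After 6 (back): cur=Q back=4 fwd=1

Answer: back: HOME,W,J,A
current: Q
forward: R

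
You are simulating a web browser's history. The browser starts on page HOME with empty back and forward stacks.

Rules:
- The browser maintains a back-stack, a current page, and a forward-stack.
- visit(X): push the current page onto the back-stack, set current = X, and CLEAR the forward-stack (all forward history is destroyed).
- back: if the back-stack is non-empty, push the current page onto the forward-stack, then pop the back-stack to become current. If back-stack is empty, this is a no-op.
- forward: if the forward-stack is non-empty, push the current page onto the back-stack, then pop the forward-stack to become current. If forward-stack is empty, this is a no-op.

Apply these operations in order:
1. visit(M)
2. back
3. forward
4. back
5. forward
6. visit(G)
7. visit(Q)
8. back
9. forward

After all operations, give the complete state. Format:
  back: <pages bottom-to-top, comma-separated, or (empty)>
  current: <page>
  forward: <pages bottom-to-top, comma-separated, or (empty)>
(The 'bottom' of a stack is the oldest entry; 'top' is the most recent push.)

Answer: back: HOME,M,G
current: Q
forward: (empty)

Derivation:
After 1 (visit(M)): cur=M back=1 fwd=0
After 2 (back): cur=HOME back=0 fwd=1
After 3 (forward): cur=M back=1 fwd=0
After 4 (back): cur=HOME back=0 fwd=1
After 5 (forward): cur=M back=1 fwd=0
After 6 (visit(G)): cur=G back=2 fwd=0
After 7 (visit(Q)): cur=Q back=3 fwd=0
After 8 (back): cur=G back=2 fwd=1
After 9 (forward): cur=Q back=3 fwd=0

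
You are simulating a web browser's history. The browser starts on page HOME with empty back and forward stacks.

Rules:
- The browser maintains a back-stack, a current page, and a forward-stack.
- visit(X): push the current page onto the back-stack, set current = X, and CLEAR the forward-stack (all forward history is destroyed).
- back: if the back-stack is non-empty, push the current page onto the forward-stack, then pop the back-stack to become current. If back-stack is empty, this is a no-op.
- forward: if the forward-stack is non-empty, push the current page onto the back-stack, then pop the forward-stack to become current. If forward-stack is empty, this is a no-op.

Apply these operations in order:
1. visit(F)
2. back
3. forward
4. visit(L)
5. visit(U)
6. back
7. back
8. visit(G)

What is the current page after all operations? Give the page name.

Answer: G

Derivation:
After 1 (visit(F)): cur=F back=1 fwd=0
After 2 (back): cur=HOME back=0 fwd=1
After 3 (forward): cur=F back=1 fwd=0
After 4 (visit(L)): cur=L back=2 fwd=0
After 5 (visit(U)): cur=U back=3 fwd=0
After 6 (back): cur=L back=2 fwd=1
After 7 (back): cur=F back=1 fwd=2
After 8 (visit(G)): cur=G back=2 fwd=0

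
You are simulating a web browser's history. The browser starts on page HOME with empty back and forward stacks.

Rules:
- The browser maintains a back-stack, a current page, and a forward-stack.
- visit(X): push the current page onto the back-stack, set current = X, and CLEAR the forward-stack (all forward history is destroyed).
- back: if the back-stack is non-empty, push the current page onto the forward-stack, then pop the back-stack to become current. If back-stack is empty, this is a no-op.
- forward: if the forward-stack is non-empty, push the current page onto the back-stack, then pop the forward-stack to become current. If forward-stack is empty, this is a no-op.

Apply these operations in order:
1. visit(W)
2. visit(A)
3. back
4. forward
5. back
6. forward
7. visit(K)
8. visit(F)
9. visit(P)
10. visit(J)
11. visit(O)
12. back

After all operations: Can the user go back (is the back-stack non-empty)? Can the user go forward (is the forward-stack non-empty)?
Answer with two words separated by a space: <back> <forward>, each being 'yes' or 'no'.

After 1 (visit(W)): cur=W back=1 fwd=0
After 2 (visit(A)): cur=A back=2 fwd=0
After 3 (back): cur=W back=1 fwd=1
After 4 (forward): cur=A back=2 fwd=0
After 5 (back): cur=W back=1 fwd=1
After 6 (forward): cur=A back=2 fwd=0
After 7 (visit(K)): cur=K back=3 fwd=0
After 8 (visit(F)): cur=F back=4 fwd=0
After 9 (visit(P)): cur=P back=5 fwd=0
After 10 (visit(J)): cur=J back=6 fwd=0
After 11 (visit(O)): cur=O back=7 fwd=0
After 12 (back): cur=J back=6 fwd=1

Answer: yes yes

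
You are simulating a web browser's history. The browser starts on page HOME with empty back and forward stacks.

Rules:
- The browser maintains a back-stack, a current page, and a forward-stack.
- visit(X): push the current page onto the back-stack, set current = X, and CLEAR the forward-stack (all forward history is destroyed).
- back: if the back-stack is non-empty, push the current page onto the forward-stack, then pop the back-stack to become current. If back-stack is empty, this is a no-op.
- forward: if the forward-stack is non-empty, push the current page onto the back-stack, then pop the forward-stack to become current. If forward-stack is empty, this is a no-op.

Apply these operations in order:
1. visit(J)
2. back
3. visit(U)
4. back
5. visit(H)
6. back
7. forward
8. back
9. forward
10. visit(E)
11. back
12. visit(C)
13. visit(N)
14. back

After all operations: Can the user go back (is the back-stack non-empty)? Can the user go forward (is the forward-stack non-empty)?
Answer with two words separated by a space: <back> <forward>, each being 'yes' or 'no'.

After 1 (visit(J)): cur=J back=1 fwd=0
After 2 (back): cur=HOME back=0 fwd=1
After 3 (visit(U)): cur=U back=1 fwd=0
After 4 (back): cur=HOME back=0 fwd=1
After 5 (visit(H)): cur=H back=1 fwd=0
After 6 (back): cur=HOME back=0 fwd=1
After 7 (forward): cur=H back=1 fwd=0
After 8 (back): cur=HOME back=0 fwd=1
After 9 (forward): cur=H back=1 fwd=0
After 10 (visit(E)): cur=E back=2 fwd=0
After 11 (back): cur=H back=1 fwd=1
After 12 (visit(C)): cur=C back=2 fwd=0
After 13 (visit(N)): cur=N back=3 fwd=0
After 14 (back): cur=C back=2 fwd=1

Answer: yes yes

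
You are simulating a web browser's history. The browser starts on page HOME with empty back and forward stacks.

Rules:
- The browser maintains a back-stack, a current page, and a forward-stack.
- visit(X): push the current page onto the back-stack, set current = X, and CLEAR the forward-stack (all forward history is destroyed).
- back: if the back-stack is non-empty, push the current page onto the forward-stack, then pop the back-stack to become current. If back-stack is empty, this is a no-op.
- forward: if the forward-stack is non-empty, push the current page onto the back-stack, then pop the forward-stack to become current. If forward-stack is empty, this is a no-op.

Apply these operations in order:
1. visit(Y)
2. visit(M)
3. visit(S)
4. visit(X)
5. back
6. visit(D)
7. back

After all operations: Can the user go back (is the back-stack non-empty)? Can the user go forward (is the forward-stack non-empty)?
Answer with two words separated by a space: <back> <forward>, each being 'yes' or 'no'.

Answer: yes yes

Derivation:
After 1 (visit(Y)): cur=Y back=1 fwd=0
After 2 (visit(M)): cur=M back=2 fwd=0
After 3 (visit(S)): cur=S back=3 fwd=0
After 4 (visit(X)): cur=X back=4 fwd=0
After 5 (back): cur=S back=3 fwd=1
After 6 (visit(D)): cur=D back=4 fwd=0
After 7 (back): cur=S back=3 fwd=1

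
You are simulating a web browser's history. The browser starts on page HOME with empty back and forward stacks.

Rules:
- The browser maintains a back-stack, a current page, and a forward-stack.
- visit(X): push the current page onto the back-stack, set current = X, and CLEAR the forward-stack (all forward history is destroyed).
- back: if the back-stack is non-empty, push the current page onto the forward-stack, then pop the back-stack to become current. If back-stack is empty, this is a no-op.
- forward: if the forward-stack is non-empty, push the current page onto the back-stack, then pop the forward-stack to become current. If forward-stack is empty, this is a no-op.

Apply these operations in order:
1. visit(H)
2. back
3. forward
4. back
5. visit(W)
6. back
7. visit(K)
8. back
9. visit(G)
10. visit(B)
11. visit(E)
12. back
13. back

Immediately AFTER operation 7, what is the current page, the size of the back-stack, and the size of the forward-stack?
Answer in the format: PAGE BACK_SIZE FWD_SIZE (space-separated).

After 1 (visit(H)): cur=H back=1 fwd=0
After 2 (back): cur=HOME back=0 fwd=1
After 3 (forward): cur=H back=1 fwd=0
After 4 (back): cur=HOME back=0 fwd=1
After 5 (visit(W)): cur=W back=1 fwd=0
After 6 (back): cur=HOME back=0 fwd=1
After 7 (visit(K)): cur=K back=1 fwd=0

K 1 0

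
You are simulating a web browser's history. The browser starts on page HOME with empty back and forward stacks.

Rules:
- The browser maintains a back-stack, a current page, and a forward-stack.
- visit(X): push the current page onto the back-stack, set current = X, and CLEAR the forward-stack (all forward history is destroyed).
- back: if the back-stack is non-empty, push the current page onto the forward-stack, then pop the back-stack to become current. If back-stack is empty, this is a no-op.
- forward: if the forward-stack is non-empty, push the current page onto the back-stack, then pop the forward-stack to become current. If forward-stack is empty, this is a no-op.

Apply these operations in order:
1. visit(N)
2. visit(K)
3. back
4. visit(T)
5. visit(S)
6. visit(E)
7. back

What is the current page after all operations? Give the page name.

After 1 (visit(N)): cur=N back=1 fwd=0
After 2 (visit(K)): cur=K back=2 fwd=0
After 3 (back): cur=N back=1 fwd=1
After 4 (visit(T)): cur=T back=2 fwd=0
After 5 (visit(S)): cur=S back=3 fwd=0
After 6 (visit(E)): cur=E back=4 fwd=0
After 7 (back): cur=S back=3 fwd=1

Answer: S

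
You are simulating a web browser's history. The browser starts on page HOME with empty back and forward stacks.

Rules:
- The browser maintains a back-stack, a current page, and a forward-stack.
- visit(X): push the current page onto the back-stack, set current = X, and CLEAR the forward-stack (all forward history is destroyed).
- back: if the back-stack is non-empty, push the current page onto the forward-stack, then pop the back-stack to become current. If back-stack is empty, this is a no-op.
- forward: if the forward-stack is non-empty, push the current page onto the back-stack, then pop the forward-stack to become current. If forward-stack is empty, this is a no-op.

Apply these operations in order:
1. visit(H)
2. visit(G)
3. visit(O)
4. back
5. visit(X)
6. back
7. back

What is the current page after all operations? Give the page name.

Answer: H

Derivation:
After 1 (visit(H)): cur=H back=1 fwd=0
After 2 (visit(G)): cur=G back=2 fwd=0
After 3 (visit(O)): cur=O back=3 fwd=0
After 4 (back): cur=G back=2 fwd=1
After 5 (visit(X)): cur=X back=3 fwd=0
After 6 (back): cur=G back=2 fwd=1
After 7 (back): cur=H back=1 fwd=2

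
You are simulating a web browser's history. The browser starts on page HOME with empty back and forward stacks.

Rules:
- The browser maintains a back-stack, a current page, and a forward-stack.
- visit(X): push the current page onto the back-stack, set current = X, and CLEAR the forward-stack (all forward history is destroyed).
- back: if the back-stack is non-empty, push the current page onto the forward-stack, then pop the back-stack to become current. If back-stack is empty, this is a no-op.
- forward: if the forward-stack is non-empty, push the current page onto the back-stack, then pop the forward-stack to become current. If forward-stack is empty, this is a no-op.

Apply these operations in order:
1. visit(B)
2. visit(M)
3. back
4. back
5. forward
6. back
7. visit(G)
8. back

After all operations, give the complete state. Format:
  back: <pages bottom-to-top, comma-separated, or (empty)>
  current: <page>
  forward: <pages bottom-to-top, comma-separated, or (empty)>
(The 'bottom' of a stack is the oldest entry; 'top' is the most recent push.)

After 1 (visit(B)): cur=B back=1 fwd=0
After 2 (visit(M)): cur=M back=2 fwd=0
After 3 (back): cur=B back=1 fwd=1
After 4 (back): cur=HOME back=0 fwd=2
After 5 (forward): cur=B back=1 fwd=1
After 6 (back): cur=HOME back=0 fwd=2
After 7 (visit(G)): cur=G back=1 fwd=0
After 8 (back): cur=HOME back=0 fwd=1

Answer: back: (empty)
current: HOME
forward: G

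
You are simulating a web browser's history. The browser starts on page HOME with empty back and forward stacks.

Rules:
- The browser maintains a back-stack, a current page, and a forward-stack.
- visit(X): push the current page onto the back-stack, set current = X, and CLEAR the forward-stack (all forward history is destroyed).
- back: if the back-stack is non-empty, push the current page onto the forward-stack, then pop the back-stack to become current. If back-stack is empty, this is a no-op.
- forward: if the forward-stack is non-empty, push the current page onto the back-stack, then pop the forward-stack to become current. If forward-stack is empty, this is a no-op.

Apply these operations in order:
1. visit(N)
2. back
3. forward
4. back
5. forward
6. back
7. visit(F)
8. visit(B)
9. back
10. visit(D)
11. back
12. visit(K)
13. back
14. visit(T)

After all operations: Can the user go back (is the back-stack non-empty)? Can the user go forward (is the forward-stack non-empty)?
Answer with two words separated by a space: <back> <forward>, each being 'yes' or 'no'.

After 1 (visit(N)): cur=N back=1 fwd=0
After 2 (back): cur=HOME back=0 fwd=1
After 3 (forward): cur=N back=1 fwd=0
After 4 (back): cur=HOME back=0 fwd=1
After 5 (forward): cur=N back=1 fwd=0
After 6 (back): cur=HOME back=0 fwd=1
After 7 (visit(F)): cur=F back=1 fwd=0
After 8 (visit(B)): cur=B back=2 fwd=0
After 9 (back): cur=F back=1 fwd=1
After 10 (visit(D)): cur=D back=2 fwd=0
After 11 (back): cur=F back=1 fwd=1
After 12 (visit(K)): cur=K back=2 fwd=0
After 13 (back): cur=F back=1 fwd=1
After 14 (visit(T)): cur=T back=2 fwd=0

Answer: yes no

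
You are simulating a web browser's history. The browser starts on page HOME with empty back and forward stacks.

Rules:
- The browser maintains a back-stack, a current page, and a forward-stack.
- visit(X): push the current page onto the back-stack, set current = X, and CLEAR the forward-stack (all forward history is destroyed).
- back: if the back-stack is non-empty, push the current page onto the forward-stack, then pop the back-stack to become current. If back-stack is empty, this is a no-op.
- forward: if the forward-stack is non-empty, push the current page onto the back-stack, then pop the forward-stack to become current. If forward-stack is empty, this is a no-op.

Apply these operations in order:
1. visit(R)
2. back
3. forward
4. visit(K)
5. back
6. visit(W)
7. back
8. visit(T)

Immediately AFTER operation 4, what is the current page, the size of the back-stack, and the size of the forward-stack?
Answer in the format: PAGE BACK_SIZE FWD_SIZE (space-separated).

After 1 (visit(R)): cur=R back=1 fwd=0
After 2 (back): cur=HOME back=0 fwd=1
After 3 (forward): cur=R back=1 fwd=0
After 4 (visit(K)): cur=K back=2 fwd=0

K 2 0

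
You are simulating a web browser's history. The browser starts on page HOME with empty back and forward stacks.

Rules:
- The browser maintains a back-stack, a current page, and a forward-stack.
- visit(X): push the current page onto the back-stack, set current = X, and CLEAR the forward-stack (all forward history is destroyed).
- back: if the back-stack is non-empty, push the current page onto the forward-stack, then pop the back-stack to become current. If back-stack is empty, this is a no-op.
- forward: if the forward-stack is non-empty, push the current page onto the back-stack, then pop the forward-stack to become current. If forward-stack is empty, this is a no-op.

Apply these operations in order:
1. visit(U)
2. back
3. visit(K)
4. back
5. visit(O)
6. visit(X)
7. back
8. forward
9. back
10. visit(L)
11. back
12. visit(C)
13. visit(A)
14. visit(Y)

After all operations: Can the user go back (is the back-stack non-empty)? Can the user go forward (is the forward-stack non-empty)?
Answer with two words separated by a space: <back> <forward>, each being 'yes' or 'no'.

Answer: yes no

Derivation:
After 1 (visit(U)): cur=U back=1 fwd=0
After 2 (back): cur=HOME back=0 fwd=1
After 3 (visit(K)): cur=K back=1 fwd=0
After 4 (back): cur=HOME back=0 fwd=1
After 5 (visit(O)): cur=O back=1 fwd=0
After 6 (visit(X)): cur=X back=2 fwd=0
After 7 (back): cur=O back=1 fwd=1
After 8 (forward): cur=X back=2 fwd=0
After 9 (back): cur=O back=1 fwd=1
After 10 (visit(L)): cur=L back=2 fwd=0
After 11 (back): cur=O back=1 fwd=1
After 12 (visit(C)): cur=C back=2 fwd=0
After 13 (visit(A)): cur=A back=3 fwd=0
After 14 (visit(Y)): cur=Y back=4 fwd=0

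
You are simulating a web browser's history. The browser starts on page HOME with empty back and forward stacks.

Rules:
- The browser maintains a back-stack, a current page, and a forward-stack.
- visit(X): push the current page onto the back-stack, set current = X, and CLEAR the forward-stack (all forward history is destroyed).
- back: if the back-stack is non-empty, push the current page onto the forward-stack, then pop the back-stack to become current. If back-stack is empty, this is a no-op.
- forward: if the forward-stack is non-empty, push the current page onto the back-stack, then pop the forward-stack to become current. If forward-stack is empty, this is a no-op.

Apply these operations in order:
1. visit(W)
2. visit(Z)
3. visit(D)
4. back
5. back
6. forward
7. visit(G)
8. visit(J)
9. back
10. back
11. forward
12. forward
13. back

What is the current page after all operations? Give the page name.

After 1 (visit(W)): cur=W back=1 fwd=0
After 2 (visit(Z)): cur=Z back=2 fwd=0
After 3 (visit(D)): cur=D back=3 fwd=0
After 4 (back): cur=Z back=2 fwd=1
After 5 (back): cur=W back=1 fwd=2
After 6 (forward): cur=Z back=2 fwd=1
After 7 (visit(G)): cur=G back=3 fwd=0
After 8 (visit(J)): cur=J back=4 fwd=0
After 9 (back): cur=G back=3 fwd=1
After 10 (back): cur=Z back=2 fwd=2
After 11 (forward): cur=G back=3 fwd=1
After 12 (forward): cur=J back=4 fwd=0
After 13 (back): cur=G back=3 fwd=1

Answer: G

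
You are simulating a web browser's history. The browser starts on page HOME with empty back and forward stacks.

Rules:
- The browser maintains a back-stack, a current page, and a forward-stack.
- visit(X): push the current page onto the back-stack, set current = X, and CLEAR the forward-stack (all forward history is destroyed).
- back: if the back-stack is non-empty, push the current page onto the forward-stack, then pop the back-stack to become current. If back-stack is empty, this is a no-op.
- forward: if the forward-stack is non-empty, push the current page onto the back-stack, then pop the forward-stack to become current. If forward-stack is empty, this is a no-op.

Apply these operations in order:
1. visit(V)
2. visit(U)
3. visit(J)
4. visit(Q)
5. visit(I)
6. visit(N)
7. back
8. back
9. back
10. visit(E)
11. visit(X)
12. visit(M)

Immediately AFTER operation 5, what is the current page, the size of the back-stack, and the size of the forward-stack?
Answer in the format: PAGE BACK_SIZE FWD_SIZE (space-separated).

After 1 (visit(V)): cur=V back=1 fwd=0
After 2 (visit(U)): cur=U back=2 fwd=0
After 3 (visit(J)): cur=J back=3 fwd=0
After 4 (visit(Q)): cur=Q back=4 fwd=0
After 5 (visit(I)): cur=I back=5 fwd=0

I 5 0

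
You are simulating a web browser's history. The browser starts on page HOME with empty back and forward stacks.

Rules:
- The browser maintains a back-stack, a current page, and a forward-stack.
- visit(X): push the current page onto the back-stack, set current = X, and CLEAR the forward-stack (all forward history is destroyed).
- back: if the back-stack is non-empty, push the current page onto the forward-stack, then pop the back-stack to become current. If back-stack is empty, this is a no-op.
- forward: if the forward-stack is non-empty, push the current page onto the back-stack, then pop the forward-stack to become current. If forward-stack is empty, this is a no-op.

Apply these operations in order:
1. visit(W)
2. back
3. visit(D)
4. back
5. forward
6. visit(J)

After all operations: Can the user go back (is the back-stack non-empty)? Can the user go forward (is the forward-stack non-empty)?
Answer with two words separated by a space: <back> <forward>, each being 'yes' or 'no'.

Answer: yes no

Derivation:
After 1 (visit(W)): cur=W back=1 fwd=0
After 2 (back): cur=HOME back=0 fwd=1
After 3 (visit(D)): cur=D back=1 fwd=0
After 4 (back): cur=HOME back=0 fwd=1
After 5 (forward): cur=D back=1 fwd=0
After 6 (visit(J)): cur=J back=2 fwd=0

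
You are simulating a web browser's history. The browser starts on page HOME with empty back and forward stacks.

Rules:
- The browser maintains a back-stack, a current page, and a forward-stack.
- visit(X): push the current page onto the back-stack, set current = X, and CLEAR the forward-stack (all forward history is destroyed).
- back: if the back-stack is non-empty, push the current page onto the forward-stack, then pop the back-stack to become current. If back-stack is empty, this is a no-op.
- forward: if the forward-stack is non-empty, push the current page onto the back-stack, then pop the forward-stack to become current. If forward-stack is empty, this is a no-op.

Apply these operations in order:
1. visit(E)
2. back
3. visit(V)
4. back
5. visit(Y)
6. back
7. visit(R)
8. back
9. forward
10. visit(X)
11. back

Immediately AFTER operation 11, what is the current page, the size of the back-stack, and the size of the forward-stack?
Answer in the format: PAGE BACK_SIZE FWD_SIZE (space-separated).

After 1 (visit(E)): cur=E back=1 fwd=0
After 2 (back): cur=HOME back=0 fwd=1
After 3 (visit(V)): cur=V back=1 fwd=0
After 4 (back): cur=HOME back=0 fwd=1
After 5 (visit(Y)): cur=Y back=1 fwd=0
After 6 (back): cur=HOME back=0 fwd=1
After 7 (visit(R)): cur=R back=1 fwd=0
After 8 (back): cur=HOME back=0 fwd=1
After 9 (forward): cur=R back=1 fwd=0
After 10 (visit(X)): cur=X back=2 fwd=0
After 11 (back): cur=R back=1 fwd=1

R 1 1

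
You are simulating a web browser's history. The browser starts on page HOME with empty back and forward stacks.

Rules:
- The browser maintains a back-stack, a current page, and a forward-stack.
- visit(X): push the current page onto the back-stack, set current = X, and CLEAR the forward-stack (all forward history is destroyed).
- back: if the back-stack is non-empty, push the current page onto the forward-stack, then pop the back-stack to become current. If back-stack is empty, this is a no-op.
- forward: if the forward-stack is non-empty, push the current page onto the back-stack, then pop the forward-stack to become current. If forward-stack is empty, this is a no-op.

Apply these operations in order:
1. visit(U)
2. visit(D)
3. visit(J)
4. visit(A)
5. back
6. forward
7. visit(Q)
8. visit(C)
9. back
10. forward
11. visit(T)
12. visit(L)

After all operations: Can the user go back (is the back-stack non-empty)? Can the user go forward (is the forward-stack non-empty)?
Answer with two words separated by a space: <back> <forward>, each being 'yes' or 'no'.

Answer: yes no

Derivation:
After 1 (visit(U)): cur=U back=1 fwd=0
After 2 (visit(D)): cur=D back=2 fwd=0
After 3 (visit(J)): cur=J back=3 fwd=0
After 4 (visit(A)): cur=A back=4 fwd=0
After 5 (back): cur=J back=3 fwd=1
After 6 (forward): cur=A back=4 fwd=0
After 7 (visit(Q)): cur=Q back=5 fwd=0
After 8 (visit(C)): cur=C back=6 fwd=0
After 9 (back): cur=Q back=5 fwd=1
After 10 (forward): cur=C back=6 fwd=0
After 11 (visit(T)): cur=T back=7 fwd=0
After 12 (visit(L)): cur=L back=8 fwd=0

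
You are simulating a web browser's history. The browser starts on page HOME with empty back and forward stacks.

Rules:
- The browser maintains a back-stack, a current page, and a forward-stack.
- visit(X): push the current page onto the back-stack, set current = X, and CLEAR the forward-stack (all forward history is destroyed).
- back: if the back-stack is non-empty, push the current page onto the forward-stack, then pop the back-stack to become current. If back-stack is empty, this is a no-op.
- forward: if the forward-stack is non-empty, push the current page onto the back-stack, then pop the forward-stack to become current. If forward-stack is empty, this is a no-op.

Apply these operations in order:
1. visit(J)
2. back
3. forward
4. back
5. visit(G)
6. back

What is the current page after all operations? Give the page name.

Answer: HOME

Derivation:
After 1 (visit(J)): cur=J back=1 fwd=0
After 2 (back): cur=HOME back=0 fwd=1
After 3 (forward): cur=J back=1 fwd=0
After 4 (back): cur=HOME back=0 fwd=1
After 5 (visit(G)): cur=G back=1 fwd=0
After 6 (back): cur=HOME back=0 fwd=1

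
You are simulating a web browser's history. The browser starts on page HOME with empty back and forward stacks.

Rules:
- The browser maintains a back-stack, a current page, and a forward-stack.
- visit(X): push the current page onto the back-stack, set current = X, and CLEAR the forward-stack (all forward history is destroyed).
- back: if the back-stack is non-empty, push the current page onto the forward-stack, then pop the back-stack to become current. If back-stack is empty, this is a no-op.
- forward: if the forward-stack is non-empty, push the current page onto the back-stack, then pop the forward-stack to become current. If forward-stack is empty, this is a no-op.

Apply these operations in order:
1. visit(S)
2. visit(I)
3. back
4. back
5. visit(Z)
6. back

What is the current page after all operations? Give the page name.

After 1 (visit(S)): cur=S back=1 fwd=0
After 2 (visit(I)): cur=I back=2 fwd=0
After 3 (back): cur=S back=1 fwd=1
After 4 (back): cur=HOME back=0 fwd=2
After 5 (visit(Z)): cur=Z back=1 fwd=0
After 6 (back): cur=HOME back=0 fwd=1

Answer: HOME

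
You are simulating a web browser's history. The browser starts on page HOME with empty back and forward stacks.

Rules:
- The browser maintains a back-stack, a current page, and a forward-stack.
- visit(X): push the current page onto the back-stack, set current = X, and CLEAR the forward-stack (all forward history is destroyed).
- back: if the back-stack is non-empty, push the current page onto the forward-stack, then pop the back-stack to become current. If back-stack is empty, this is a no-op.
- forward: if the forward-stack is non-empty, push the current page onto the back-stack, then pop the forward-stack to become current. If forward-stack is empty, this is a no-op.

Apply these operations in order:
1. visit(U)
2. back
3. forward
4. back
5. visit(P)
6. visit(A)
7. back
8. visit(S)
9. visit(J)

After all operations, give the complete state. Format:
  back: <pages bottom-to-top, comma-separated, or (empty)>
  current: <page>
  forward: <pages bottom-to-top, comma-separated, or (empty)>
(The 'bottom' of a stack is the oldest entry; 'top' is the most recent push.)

After 1 (visit(U)): cur=U back=1 fwd=0
After 2 (back): cur=HOME back=0 fwd=1
After 3 (forward): cur=U back=1 fwd=0
After 4 (back): cur=HOME back=0 fwd=1
After 5 (visit(P)): cur=P back=1 fwd=0
After 6 (visit(A)): cur=A back=2 fwd=0
After 7 (back): cur=P back=1 fwd=1
After 8 (visit(S)): cur=S back=2 fwd=0
After 9 (visit(J)): cur=J back=3 fwd=0

Answer: back: HOME,P,S
current: J
forward: (empty)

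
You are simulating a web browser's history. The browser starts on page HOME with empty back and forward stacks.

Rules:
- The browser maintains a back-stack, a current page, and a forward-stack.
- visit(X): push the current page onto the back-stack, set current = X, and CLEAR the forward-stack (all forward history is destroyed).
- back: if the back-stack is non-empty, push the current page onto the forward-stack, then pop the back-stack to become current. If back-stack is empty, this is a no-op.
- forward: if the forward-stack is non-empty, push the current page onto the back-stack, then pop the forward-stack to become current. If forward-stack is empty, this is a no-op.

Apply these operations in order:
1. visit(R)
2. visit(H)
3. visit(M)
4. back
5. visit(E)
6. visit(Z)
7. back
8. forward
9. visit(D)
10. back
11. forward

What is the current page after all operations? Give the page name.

Answer: D

Derivation:
After 1 (visit(R)): cur=R back=1 fwd=0
After 2 (visit(H)): cur=H back=2 fwd=0
After 3 (visit(M)): cur=M back=3 fwd=0
After 4 (back): cur=H back=2 fwd=1
After 5 (visit(E)): cur=E back=3 fwd=0
After 6 (visit(Z)): cur=Z back=4 fwd=0
After 7 (back): cur=E back=3 fwd=1
After 8 (forward): cur=Z back=4 fwd=0
After 9 (visit(D)): cur=D back=5 fwd=0
After 10 (back): cur=Z back=4 fwd=1
After 11 (forward): cur=D back=5 fwd=0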